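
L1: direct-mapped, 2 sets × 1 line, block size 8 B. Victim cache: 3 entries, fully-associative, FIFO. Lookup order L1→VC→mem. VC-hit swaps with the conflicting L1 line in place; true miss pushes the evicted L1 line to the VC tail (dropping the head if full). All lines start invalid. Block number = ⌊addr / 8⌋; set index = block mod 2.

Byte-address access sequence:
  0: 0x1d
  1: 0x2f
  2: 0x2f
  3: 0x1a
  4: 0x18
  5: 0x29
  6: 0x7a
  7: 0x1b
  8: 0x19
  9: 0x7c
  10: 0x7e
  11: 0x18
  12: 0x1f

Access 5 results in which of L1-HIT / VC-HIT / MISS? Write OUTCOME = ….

OUTCOME = VC-HIT

0: 0x1d (blk 3, set 1) → MISS  vc=[]
1: 0x2f (blk 5, set 1) → MISS  vc=[3]
2: 0x2f (blk 5, set 1) → L1-HIT  vc=[3]
3: 0x1a (blk 3, set 1) → VC-HIT  vc=[5]
4: 0x18 (blk 3, set 1) → L1-HIT  vc=[5]
5: 0x29 (blk 5, set 1) → VC-HIT  vc=[3]
6: 0x7a (blk 15, set 1) → MISS  vc=[3, 5]
7: 0x1b (blk 3, set 1) → VC-HIT  vc=[15, 5]
8: 0x19 (blk 3, set 1) → L1-HIT  vc=[15, 5]
9: 0x7c (blk 15, set 1) → VC-HIT  vc=[3, 5]
10: 0x7e (blk 15, set 1) → L1-HIT  vc=[3, 5]
11: 0x18 (blk 3, set 1) → VC-HIT  vc=[15, 5]
12: 0x1f (blk 3, set 1) → L1-HIT  vc=[15, 5]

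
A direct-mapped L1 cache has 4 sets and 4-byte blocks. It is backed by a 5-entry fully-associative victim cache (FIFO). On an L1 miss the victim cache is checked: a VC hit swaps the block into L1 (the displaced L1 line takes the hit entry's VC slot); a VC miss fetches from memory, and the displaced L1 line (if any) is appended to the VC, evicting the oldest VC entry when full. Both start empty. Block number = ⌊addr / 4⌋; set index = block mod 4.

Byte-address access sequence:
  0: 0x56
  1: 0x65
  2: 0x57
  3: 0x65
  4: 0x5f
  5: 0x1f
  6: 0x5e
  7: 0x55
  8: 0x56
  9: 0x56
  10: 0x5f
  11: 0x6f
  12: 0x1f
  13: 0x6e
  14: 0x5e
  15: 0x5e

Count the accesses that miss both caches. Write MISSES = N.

MISSES = 5

0: 0x56 (blk 21, set 1) → MISS  vc=[]
1: 0x65 (blk 25, set 1) → MISS  vc=[21]
2: 0x57 (blk 21, set 1) → VC-HIT  vc=[25]
3: 0x65 (blk 25, set 1) → VC-HIT  vc=[21]
4: 0x5f (blk 23, set 3) → MISS  vc=[21]
5: 0x1f (blk 7, set 3) → MISS  vc=[21, 23]
6: 0x5e (blk 23, set 3) → VC-HIT  vc=[21, 7]
7: 0x55 (blk 21, set 1) → VC-HIT  vc=[25, 7]
8: 0x56 (blk 21, set 1) → L1-HIT  vc=[25, 7]
9: 0x56 (blk 21, set 1) → L1-HIT  vc=[25, 7]
10: 0x5f (blk 23, set 3) → L1-HIT  vc=[25, 7]
11: 0x6f (blk 27, set 3) → MISS  vc=[25, 7, 23]
12: 0x1f (blk 7, set 3) → VC-HIT  vc=[25, 27, 23]
13: 0x6e (blk 27, set 3) → VC-HIT  vc=[25, 7, 23]
14: 0x5e (blk 23, set 3) → VC-HIT  vc=[25, 7, 27]
15: 0x5e (blk 23, set 3) → L1-HIT  vc=[25, 7, 27]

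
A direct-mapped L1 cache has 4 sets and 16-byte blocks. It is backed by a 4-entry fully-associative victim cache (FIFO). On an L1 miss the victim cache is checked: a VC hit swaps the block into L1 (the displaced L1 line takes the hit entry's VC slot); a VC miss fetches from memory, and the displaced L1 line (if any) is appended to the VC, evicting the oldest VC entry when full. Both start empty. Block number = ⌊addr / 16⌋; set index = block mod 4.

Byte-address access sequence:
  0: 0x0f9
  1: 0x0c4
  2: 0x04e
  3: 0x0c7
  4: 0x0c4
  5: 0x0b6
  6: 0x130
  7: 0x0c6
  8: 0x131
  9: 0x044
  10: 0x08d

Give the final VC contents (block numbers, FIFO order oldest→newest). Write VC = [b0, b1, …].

#0 0xf9→b15/s3 MISS; vc=[]
#1 0xc4→b12/s0 MISS; vc=[]
#2 0x4e→b4/s0 MISS; vc=[12]
#3 0xc7→b12/s0 VC-HIT; vc=[4]
#4 0xc4→b12/s0 L1-HIT; vc=[4]
#5 0xb6→b11/s3 MISS; vc=[4,15]
#6 0x130→b19/s3 MISS; vc=[4,15,11]
#7 0xc6→b12/s0 L1-HIT; vc=[4,15,11]
#8 0x131→b19/s3 L1-HIT; vc=[4,15,11]
#9 0x44→b4/s0 VC-HIT; vc=[12,15,11]
#10 0x8d→b8/s0 MISS; vc=[12,15,11,4]

VC = [12, 15, 11, 4]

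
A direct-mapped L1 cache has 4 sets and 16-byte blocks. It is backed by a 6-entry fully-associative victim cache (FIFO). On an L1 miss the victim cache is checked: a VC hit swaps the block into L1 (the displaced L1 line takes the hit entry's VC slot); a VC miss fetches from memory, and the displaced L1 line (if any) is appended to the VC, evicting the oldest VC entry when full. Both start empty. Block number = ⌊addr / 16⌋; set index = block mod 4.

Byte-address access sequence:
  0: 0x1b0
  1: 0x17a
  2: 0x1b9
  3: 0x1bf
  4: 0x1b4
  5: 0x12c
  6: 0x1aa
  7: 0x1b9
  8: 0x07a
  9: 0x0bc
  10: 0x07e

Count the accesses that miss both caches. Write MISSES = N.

MISSES = 6

#0 0x1b0→b27/s3 MISS; vc=[]
#1 0x17a→b23/s3 MISS; vc=[27]
#2 0x1b9→b27/s3 VC-HIT; vc=[23]
#3 0x1bf→b27/s3 L1-HIT; vc=[23]
#4 0x1b4→b27/s3 L1-HIT; vc=[23]
#5 0x12c→b18/s2 MISS; vc=[23]
#6 0x1aa→b26/s2 MISS; vc=[23,18]
#7 0x1b9→b27/s3 L1-HIT; vc=[23,18]
#8 0x7a→b7/s3 MISS; vc=[23,18,27]
#9 0xbc→b11/s3 MISS; vc=[23,18,27,7]
#10 0x7e→b7/s3 VC-HIT; vc=[23,18,27,11]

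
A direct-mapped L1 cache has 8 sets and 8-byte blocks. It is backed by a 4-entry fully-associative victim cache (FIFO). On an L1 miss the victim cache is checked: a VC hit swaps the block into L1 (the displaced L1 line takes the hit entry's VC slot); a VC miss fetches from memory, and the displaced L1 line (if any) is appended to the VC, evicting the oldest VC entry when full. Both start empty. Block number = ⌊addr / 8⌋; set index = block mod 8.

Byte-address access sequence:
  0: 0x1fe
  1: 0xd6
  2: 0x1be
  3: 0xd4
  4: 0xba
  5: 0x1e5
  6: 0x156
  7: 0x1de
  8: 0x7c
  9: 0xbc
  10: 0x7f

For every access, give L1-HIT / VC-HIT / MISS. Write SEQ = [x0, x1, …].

SEQ = [MISS, MISS, MISS, L1-HIT, MISS, MISS, MISS, MISS, MISS, VC-HIT, VC-HIT]

0: 0x1fe (blk 63, set 7) → MISS  vc=[]
1: 0xd6 (blk 26, set 2) → MISS  vc=[]
2: 0x1be (blk 55, set 7) → MISS  vc=[63]
3: 0xd4 (blk 26, set 2) → L1-HIT  vc=[63]
4: 0xba (blk 23, set 7) → MISS  vc=[63, 55]
5: 0x1e5 (blk 60, set 4) → MISS  vc=[63, 55]
6: 0x156 (blk 42, set 2) → MISS  vc=[63, 55, 26]
7: 0x1de (blk 59, set 3) → MISS  vc=[63, 55, 26]
8: 0x7c (blk 15, set 7) → MISS  vc=[63, 55, 26, 23]
9: 0xbc (blk 23, set 7) → VC-HIT  vc=[63, 55, 26, 15]
10: 0x7f (blk 15, set 7) → VC-HIT  vc=[63, 55, 26, 23]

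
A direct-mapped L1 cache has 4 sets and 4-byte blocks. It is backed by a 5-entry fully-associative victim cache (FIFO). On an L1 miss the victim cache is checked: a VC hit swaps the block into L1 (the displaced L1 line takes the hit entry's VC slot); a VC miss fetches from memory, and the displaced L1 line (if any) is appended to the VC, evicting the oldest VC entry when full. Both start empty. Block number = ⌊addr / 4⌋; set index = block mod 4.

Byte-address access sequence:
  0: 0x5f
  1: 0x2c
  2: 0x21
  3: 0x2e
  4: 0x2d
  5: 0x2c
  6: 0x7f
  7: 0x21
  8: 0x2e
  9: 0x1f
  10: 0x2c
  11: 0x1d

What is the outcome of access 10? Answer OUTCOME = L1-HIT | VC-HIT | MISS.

OUTCOME = VC-HIT

  [0] addr=0x5f blk=23 s=3: MISS | VC []
  [1] addr=0x2c blk=11 s=3: MISS | VC [23]
  [2] addr=0x21 blk=8 s=0: MISS | VC [23]
  [3] addr=0x2e blk=11 s=3: L1-HIT | VC [23]
  [4] addr=0x2d blk=11 s=3: L1-HIT | VC [23]
  [5] addr=0x2c blk=11 s=3: L1-HIT | VC [23]
  [6] addr=0x7f blk=31 s=3: MISS | VC [23, 11]
  [7] addr=0x21 blk=8 s=0: L1-HIT | VC [23, 11]
  [8] addr=0x2e blk=11 s=3: VC-HIT | VC [23, 31]
  [9] addr=0x1f blk=7 s=3: MISS | VC [23, 31, 11]
  [10] addr=0x2c blk=11 s=3: VC-HIT | VC [23, 31, 7]
  [11] addr=0x1d blk=7 s=3: VC-HIT | VC [23, 31, 11]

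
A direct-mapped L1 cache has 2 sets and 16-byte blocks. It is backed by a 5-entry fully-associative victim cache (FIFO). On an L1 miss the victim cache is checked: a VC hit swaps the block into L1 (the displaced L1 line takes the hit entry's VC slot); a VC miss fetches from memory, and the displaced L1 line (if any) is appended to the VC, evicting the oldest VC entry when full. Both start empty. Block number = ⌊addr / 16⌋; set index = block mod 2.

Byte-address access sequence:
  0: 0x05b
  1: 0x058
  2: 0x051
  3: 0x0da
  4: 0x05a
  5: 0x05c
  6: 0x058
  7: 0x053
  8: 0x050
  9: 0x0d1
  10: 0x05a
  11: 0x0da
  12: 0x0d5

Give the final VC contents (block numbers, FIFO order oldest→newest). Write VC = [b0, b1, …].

  [0] addr=0x5b blk=5 s=1: MISS | VC []
  [1] addr=0x58 blk=5 s=1: L1-HIT | VC []
  [2] addr=0x51 blk=5 s=1: L1-HIT | VC []
  [3] addr=0xda blk=13 s=1: MISS | VC [5]
  [4] addr=0x5a blk=5 s=1: VC-HIT | VC [13]
  [5] addr=0x5c blk=5 s=1: L1-HIT | VC [13]
  [6] addr=0x58 blk=5 s=1: L1-HIT | VC [13]
  [7] addr=0x53 blk=5 s=1: L1-HIT | VC [13]
  [8] addr=0x50 blk=5 s=1: L1-HIT | VC [13]
  [9] addr=0xd1 blk=13 s=1: VC-HIT | VC [5]
  [10] addr=0x5a blk=5 s=1: VC-HIT | VC [13]
  [11] addr=0xda blk=13 s=1: VC-HIT | VC [5]
  [12] addr=0xd5 blk=13 s=1: L1-HIT | VC [5]

VC = [5]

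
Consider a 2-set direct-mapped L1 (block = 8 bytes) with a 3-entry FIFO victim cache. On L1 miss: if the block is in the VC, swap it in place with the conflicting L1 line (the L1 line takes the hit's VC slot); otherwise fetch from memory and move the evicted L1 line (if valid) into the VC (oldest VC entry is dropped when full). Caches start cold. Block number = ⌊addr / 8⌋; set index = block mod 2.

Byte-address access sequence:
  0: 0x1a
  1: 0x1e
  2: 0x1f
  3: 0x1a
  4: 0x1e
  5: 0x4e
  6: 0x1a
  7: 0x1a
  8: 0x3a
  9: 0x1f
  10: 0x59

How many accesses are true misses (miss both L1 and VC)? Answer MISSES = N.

MISSES = 4

#0 0x1a→b3/s1 MISS; vc=[]
#1 0x1e→b3/s1 L1-HIT; vc=[]
#2 0x1f→b3/s1 L1-HIT; vc=[]
#3 0x1a→b3/s1 L1-HIT; vc=[]
#4 0x1e→b3/s1 L1-HIT; vc=[]
#5 0x4e→b9/s1 MISS; vc=[3]
#6 0x1a→b3/s1 VC-HIT; vc=[9]
#7 0x1a→b3/s1 L1-HIT; vc=[9]
#8 0x3a→b7/s1 MISS; vc=[9,3]
#9 0x1f→b3/s1 VC-HIT; vc=[9,7]
#10 0x59→b11/s1 MISS; vc=[9,7,3]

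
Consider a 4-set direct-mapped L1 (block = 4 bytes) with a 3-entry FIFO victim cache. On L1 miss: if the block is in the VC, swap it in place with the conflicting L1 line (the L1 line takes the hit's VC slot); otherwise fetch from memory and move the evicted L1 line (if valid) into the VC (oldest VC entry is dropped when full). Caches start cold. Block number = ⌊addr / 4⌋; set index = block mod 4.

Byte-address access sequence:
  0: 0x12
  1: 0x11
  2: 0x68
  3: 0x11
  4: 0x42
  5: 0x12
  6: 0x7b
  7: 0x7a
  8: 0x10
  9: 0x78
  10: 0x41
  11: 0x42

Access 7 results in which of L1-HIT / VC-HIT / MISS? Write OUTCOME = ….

#0 0x12→b4/s0 MISS; vc=[]
#1 0x11→b4/s0 L1-HIT; vc=[]
#2 0x68→b26/s2 MISS; vc=[]
#3 0x11→b4/s0 L1-HIT; vc=[]
#4 0x42→b16/s0 MISS; vc=[4]
#5 0x12→b4/s0 VC-HIT; vc=[16]
#6 0x7b→b30/s2 MISS; vc=[16,26]
#7 0x7a→b30/s2 L1-HIT; vc=[16,26]
#8 0x10→b4/s0 L1-HIT; vc=[16,26]
#9 0x78→b30/s2 L1-HIT; vc=[16,26]
#10 0x41→b16/s0 VC-HIT; vc=[4,26]
#11 0x42→b16/s0 L1-HIT; vc=[4,26]

OUTCOME = L1-HIT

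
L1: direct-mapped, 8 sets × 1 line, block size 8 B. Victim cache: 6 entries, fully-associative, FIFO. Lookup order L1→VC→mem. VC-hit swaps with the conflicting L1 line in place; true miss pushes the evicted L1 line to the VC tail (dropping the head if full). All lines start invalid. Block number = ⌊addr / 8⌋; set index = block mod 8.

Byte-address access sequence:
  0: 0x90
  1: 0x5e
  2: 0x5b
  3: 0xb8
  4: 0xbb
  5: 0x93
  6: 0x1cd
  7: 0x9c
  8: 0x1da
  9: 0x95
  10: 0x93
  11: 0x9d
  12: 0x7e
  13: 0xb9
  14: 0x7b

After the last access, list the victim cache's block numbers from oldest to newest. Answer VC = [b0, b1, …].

0: 0x90 (blk 18, set 2) → MISS  vc=[]
1: 0x5e (blk 11, set 3) → MISS  vc=[]
2: 0x5b (blk 11, set 3) → L1-HIT  vc=[]
3: 0xb8 (blk 23, set 7) → MISS  vc=[]
4: 0xbb (blk 23, set 7) → L1-HIT  vc=[]
5: 0x93 (blk 18, set 2) → L1-HIT  vc=[]
6: 0x1cd (blk 57, set 1) → MISS  vc=[]
7: 0x9c (blk 19, set 3) → MISS  vc=[11]
8: 0x1da (blk 59, set 3) → MISS  vc=[11, 19]
9: 0x95 (blk 18, set 2) → L1-HIT  vc=[11, 19]
10: 0x93 (blk 18, set 2) → L1-HIT  vc=[11, 19]
11: 0x9d (blk 19, set 3) → VC-HIT  vc=[11, 59]
12: 0x7e (blk 15, set 7) → MISS  vc=[11, 59, 23]
13: 0xb9 (blk 23, set 7) → VC-HIT  vc=[11, 59, 15]
14: 0x7b (blk 15, set 7) → VC-HIT  vc=[11, 59, 23]

VC = [11, 59, 23]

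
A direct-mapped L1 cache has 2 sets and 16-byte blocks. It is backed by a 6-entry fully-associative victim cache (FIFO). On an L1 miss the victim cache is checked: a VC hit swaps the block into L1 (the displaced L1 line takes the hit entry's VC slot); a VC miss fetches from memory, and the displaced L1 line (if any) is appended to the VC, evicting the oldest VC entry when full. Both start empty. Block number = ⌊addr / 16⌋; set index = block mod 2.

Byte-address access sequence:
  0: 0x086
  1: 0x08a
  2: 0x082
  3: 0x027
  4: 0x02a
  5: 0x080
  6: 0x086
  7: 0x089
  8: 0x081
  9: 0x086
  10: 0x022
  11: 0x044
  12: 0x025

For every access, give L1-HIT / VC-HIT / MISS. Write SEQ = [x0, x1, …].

SEQ = [MISS, L1-HIT, L1-HIT, MISS, L1-HIT, VC-HIT, L1-HIT, L1-HIT, L1-HIT, L1-HIT, VC-HIT, MISS, VC-HIT]

0: 0x86 (blk 8, set 0) → MISS  vc=[]
1: 0x8a (blk 8, set 0) → L1-HIT  vc=[]
2: 0x82 (blk 8, set 0) → L1-HIT  vc=[]
3: 0x27 (blk 2, set 0) → MISS  vc=[8]
4: 0x2a (blk 2, set 0) → L1-HIT  vc=[8]
5: 0x80 (blk 8, set 0) → VC-HIT  vc=[2]
6: 0x86 (blk 8, set 0) → L1-HIT  vc=[2]
7: 0x89 (blk 8, set 0) → L1-HIT  vc=[2]
8: 0x81 (blk 8, set 0) → L1-HIT  vc=[2]
9: 0x86 (blk 8, set 0) → L1-HIT  vc=[2]
10: 0x22 (blk 2, set 0) → VC-HIT  vc=[8]
11: 0x44 (blk 4, set 0) → MISS  vc=[8, 2]
12: 0x25 (blk 2, set 0) → VC-HIT  vc=[8, 4]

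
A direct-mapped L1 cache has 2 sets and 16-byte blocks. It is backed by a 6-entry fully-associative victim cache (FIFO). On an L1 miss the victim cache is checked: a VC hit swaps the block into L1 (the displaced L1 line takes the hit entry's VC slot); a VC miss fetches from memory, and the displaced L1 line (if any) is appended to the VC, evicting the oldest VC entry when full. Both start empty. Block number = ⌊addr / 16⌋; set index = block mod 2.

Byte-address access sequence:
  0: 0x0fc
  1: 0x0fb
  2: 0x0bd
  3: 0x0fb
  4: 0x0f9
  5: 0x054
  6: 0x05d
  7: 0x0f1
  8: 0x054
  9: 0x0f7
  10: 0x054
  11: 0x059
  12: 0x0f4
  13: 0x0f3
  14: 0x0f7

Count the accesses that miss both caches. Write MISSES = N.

MISSES = 3

  [0] addr=0xfc blk=15 s=1: MISS | VC []
  [1] addr=0xfb blk=15 s=1: L1-HIT | VC []
  [2] addr=0xbd blk=11 s=1: MISS | VC [15]
  [3] addr=0xfb blk=15 s=1: VC-HIT | VC [11]
  [4] addr=0xf9 blk=15 s=1: L1-HIT | VC [11]
  [5] addr=0x54 blk=5 s=1: MISS | VC [11, 15]
  [6] addr=0x5d blk=5 s=1: L1-HIT | VC [11, 15]
  [7] addr=0xf1 blk=15 s=1: VC-HIT | VC [11, 5]
  [8] addr=0x54 blk=5 s=1: VC-HIT | VC [11, 15]
  [9] addr=0xf7 blk=15 s=1: VC-HIT | VC [11, 5]
  [10] addr=0x54 blk=5 s=1: VC-HIT | VC [11, 15]
  [11] addr=0x59 blk=5 s=1: L1-HIT | VC [11, 15]
  [12] addr=0xf4 blk=15 s=1: VC-HIT | VC [11, 5]
  [13] addr=0xf3 blk=15 s=1: L1-HIT | VC [11, 5]
  [14] addr=0xf7 blk=15 s=1: L1-HIT | VC [11, 5]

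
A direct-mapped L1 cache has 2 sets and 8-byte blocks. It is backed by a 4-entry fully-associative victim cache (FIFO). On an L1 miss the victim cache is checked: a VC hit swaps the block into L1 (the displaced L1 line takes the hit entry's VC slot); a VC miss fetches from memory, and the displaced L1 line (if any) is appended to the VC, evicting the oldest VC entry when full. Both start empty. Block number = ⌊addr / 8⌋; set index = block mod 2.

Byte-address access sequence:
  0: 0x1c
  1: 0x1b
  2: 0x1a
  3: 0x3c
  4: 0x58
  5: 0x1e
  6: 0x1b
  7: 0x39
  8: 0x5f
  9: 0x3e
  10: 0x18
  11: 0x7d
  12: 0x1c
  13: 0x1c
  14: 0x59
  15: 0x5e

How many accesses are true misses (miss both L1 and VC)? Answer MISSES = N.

  [0] addr=0x1c blk=3 s=1: MISS | VC []
  [1] addr=0x1b blk=3 s=1: L1-HIT | VC []
  [2] addr=0x1a blk=3 s=1: L1-HIT | VC []
  [3] addr=0x3c blk=7 s=1: MISS | VC [3]
  [4] addr=0x58 blk=11 s=1: MISS | VC [3, 7]
  [5] addr=0x1e blk=3 s=1: VC-HIT | VC [11, 7]
  [6] addr=0x1b blk=3 s=1: L1-HIT | VC [11, 7]
  [7] addr=0x39 blk=7 s=1: VC-HIT | VC [11, 3]
  [8] addr=0x5f blk=11 s=1: VC-HIT | VC [7, 3]
  [9] addr=0x3e blk=7 s=1: VC-HIT | VC [11, 3]
  [10] addr=0x18 blk=3 s=1: VC-HIT | VC [11, 7]
  [11] addr=0x7d blk=15 s=1: MISS | VC [11, 7, 3]
  [12] addr=0x1c blk=3 s=1: VC-HIT | VC [11, 7, 15]
  [13] addr=0x1c blk=3 s=1: L1-HIT | VC [11, 7, 15]
  [14] addr=0x59 blk=11 s=1: VC-HIT | VC [3, 7, 15]
  [15] addr=0x5e blk=11 s=1: L1-HIT | VC [3, 7, 15]

MISSES = 4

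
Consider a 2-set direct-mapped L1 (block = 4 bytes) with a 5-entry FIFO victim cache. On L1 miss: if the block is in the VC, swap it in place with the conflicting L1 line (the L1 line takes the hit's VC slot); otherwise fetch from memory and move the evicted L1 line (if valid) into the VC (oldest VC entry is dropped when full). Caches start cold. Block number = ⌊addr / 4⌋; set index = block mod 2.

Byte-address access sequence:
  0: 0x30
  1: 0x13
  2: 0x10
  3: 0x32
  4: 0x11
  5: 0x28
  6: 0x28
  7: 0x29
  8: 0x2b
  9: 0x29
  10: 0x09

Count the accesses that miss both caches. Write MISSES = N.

#0 0x30→b12/s0 MISS; vc=[]
#1 0x13→b4/s0 MISS; vc=[12]
#2 0x10→b4/s0 L1-HIT; vc=[12]
#3 0x32→b12/s0 VC-HIT; vc=[4]
#4 0x11→b4/s0 VC-HIT; vc=[12]
#5 0x28→b10/s0 MISS; vc=[12,4]
#6 0x28→b10/s0 L1-HIT; vc=[12,4]
#7 0x29→b10/s0 L1-HIT; vc=[12,4]
#8 0x2b→b10/s0 L1-HIT; vc=[12,4]
#9 0x29→b10/s0 L1-HIT; vc=[12,4]
#10 0x9→b2/s0 MISS; vc=[12,4,10]

MISSES = 4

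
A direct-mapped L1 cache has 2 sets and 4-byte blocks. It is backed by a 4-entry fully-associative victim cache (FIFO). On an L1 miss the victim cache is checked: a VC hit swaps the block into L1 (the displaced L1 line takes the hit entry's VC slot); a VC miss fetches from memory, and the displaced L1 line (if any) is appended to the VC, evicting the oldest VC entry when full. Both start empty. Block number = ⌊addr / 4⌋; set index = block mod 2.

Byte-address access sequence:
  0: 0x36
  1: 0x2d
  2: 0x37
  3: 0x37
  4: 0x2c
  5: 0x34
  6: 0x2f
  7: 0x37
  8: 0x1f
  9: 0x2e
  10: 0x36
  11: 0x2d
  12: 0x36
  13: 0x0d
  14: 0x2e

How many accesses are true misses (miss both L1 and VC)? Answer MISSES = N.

  [0] addr=0x36 blk=13 s=1: MISS | VC []
  [1] addr=0x2d blk=11 s=1: MISS | VC [13]
  [2] addr=0x37 blk=13 s=1: VC-HIT | VC [11]
  [3] addr=0x37 blk=13 s=1: L1-HIT | VC [11]
  [4] addr=0x2c blk=11 s=1: VC-HIT | VC [13]
  [5] addr=0x34 blk=13 s=1: VC-HIT | VC [11]
  [6] addr=0x2f blk=11 s=1: VC-HIT | VC [13]
  [7] addr=0x37 blk=13 s=1: VC-HIT | VC [11]
  [8] addr=0x1f blk=7 s=1: MISS | VC [11, 13]
  [9] addr=0x2e blk=11 s=1: VC-HIT | VC [7, 13]
  [10] addr=0x36 blk=13 s=1: VC-HIT | VC [7, 11]
  [11] addr=0x2d blk=11 s=1: VC-HIT | VC [7, 13]
  [12] addr=0x36 blk=13 s=1: VC-HIT | VC [7, 11]
  [13] addr=0xd blk=3 s=1: MISS | VC [7, 11, 13]
  [14] addr=0x2e blk=11 s=1: VC-HIT | VC [7, 3, 13]

MISSES = 4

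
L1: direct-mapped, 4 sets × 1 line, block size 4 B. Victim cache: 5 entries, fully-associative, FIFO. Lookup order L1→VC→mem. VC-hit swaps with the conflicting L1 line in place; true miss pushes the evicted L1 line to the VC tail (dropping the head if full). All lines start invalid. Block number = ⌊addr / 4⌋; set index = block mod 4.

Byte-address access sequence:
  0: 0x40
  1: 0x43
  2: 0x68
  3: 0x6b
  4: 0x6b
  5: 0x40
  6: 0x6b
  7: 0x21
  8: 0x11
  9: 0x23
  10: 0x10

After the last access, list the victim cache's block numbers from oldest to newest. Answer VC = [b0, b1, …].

VC = [16, 8]

0: 0x40 (blk 16, set 0) → MISS  vc=[]
1: 0x43 (blk 16, set 0) → L1-HIT  vc=[]
2: 0x68 (blk 26, set 2) → MISS  vc=[]
3: 0x6b (blk 26, set 2) → L1-HIT  vc=[]
4: 0x6b (blk 26, set 2) → L1-HIT  vc=[]
5: 0x40 (blk 16, set 0) → L1-HIT  vc=[]
6: 0x6b (blk 26, set 2) → L1-HIT  vc=[]
7: 0x21 (blk 8, set 0) → MISS  vc=[16]
8: 0x11 (blk 4, set 0) → MISS  vc=[16, 8]
9: 0x23 (blk 8, set 0) → VC-HIT  vc=[16, 4]
10: 0x10 (blk 4, set 0) → VC-HIT  vc=[16, 8]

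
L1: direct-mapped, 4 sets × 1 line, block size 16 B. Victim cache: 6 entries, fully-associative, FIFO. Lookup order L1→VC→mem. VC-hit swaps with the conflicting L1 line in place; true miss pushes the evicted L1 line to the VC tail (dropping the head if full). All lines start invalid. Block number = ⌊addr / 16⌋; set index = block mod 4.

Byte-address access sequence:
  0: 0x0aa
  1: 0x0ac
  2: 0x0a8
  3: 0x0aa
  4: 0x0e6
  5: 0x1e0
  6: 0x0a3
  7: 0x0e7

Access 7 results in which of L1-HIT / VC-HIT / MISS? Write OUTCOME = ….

  [0] addr=0xaa blk=10 s=2: MISS | VC []
  [1] addr=0xac blk=10 s=2: L1-HIT | VC []
  [2] addr=0xa8 blk=10 s=2: L1-HIT | VC []
  [3] addr=0xaa blk=10 s=2: L1-HIT | VC []
  [4] addr=0xe6 blk=14 s=2: MISS | VC [10]
  [5] addr=0x1e0 blk=30 s=2: MISS | VC [10, 14]
  [6] addr=0xa3 blk=10 s=2: VC-HIT | VC [30, 14]
  [7] addr=0xe7 blk=14 s=2: VC-HIT | VC [30, 10]

OUTCOME = VC-HIT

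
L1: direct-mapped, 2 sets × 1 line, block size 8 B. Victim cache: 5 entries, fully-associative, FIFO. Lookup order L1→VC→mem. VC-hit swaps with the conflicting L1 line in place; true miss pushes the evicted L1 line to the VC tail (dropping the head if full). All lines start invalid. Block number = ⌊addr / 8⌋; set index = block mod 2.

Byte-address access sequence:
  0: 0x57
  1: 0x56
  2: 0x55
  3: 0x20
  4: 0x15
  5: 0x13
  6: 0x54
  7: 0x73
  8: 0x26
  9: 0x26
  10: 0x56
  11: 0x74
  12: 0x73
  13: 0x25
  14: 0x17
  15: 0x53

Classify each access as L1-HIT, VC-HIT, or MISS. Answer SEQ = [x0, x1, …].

SEQ = [MISS, L1-HIT, L1-HIT, MISS, MISS, L1-HIT, VC-HIT, MISS, VC-HIT, L1-HIT, VC-HIT, VC-HIT, L1-HIT, VC-HIT, VC-HIT, VC-HIT]

0: 0x57 (blk 10, set 0) → MISS  vc=[]
1: 0x56 (blk 10, set 0) → L1-HIT  vc=[]
2: 0x55 (blk 10, set 0) → L1-HIT  vc=[]
3: 0x20 (blk 4, set 0) → MISS  vc=[10]
4: 0x15 (blk 2, set 0) → MISS  vc=[10, 4]
5: 0x13 (blk 2, set 0) → L1-HIT  vc=[10, 4]
6: 0x54 (blk 10, set 0) → VC-HIT  vc=[2, 4]
7: 0x73 (blk 14, set 0) → MISS  vc=[2, 4, 10]
8: 0x26 (blk 4, set 0) → VC-HIT  vc=[2, 14, 10]
9: 0x26 (blk 4, set 0) → L1-HIT  vc=[2, 14, 10]
10: 0x56 (blk 10, set 0) → VC-HIT  vc=[2, 14, 4]
11: 0x74 (blk 14, set 0) → VC-HIT  vc=[2, 10, 4]
12: 0x73 (blk 14, set 0) → L1-HIT  vc=[2, 10, 4]
13: 0x25 (blk 4, set 0) → VC-HIT  vc=[2, 10, 14]
14: 0x17 (blk 2, set 0) → VC-HIT  vc=[4, 10, 14]
15: 0x53 (blk 10, set 0) → VC-HIT  vc=[4, 2, 14]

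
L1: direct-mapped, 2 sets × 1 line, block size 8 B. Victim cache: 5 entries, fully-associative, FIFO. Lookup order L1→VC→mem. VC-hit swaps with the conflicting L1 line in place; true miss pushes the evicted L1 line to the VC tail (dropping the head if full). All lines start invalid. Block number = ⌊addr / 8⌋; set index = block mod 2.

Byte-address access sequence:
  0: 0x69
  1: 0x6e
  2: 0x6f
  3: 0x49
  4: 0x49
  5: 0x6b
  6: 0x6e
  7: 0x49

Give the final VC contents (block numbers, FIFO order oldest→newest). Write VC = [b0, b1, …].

  [0] addr=0x69 blk=13 s=1: MISS | VC []
  [1] addr=0x6e blk=13 s=1: L1-HIT | VC []
  [2] addr=0x6f blk=13 s=1: L1-HIT | VC []
  [3] addr=0x49 blk=9 s=1: MISS | VC [13]
  [4] addr=0x49 blk=9 s=1: L1-HIT | VC [13]
  [5] addr=0x6b blk=13 s=1: VC-HIT | VC [9]
  [6] addr=0x6e blk=13 s=1: L1-HIT | VC [9]
  [7] addr=0x49 blk=9 s=1: VC-HIT | VC [13]

VC = [13]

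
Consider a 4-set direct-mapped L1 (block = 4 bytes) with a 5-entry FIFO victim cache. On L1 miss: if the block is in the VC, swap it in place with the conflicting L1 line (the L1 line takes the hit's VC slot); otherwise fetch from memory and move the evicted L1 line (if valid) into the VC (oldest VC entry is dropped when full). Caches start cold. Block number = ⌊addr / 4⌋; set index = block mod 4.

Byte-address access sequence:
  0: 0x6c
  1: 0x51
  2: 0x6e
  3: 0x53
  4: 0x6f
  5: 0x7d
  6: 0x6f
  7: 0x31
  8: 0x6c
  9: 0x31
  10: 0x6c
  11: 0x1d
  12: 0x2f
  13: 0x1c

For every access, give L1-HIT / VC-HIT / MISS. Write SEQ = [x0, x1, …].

#0 0x6c→b27/s3 MISS; vc=[]
#1 0x51→b20/s0 MISS; vc=[]
#2 0x6e→b27/s3 L1-HIT; vc=[]
#3 0x53→b20/s0 L1-HIT; vc=[]
#4 0x6f→b27/s3 L1-HIT; vc=[]
#5 0x7d→b31/s3 MISS; vc=[27]
#6 0x6f→b27/s3 VC-HIT; vc=[31]
#7 0x31→b12/s0 MISS; vc=[31,20]
#8 0x6c→b27/s3 L1-HIT; vc=[31,20]
#9 0x31→b12/s0 L1-HIT; vc=[31,20]
#10 0x6c→b27/s3 L1-HIT; vc=[31,20]
#11 0x1d→b7/s3 MISS; vc=[31,20,27]
#12 0x2f→b11/s3 MISS; vc=[31,20,27,7]
#13 0x1c→b7/s3 VC-HIT; vc=[31,20,27,11]

SEQ = [MISS, MISS, L1-HIT, L1-HIT, L1-HIT, MISS, VC-HIT, MISS, L1-HIT, L1-HIT, L1-HIT, MISS, MISS, VC-HIT]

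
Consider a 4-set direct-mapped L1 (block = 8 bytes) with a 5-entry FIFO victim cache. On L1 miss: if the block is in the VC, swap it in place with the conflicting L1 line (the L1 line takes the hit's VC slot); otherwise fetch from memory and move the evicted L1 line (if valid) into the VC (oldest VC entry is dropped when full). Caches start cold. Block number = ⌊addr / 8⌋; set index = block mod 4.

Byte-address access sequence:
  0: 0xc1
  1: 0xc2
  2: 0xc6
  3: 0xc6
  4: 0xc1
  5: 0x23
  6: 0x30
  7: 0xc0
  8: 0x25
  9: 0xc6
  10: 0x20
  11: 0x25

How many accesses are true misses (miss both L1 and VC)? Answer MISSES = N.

MISSES = 3

  [0] addr=0xc1 blk=24 s=0: MISS | VC []
  [1] addr=0xc2 blk=24 s=0: L1-HIT | VC []
  [2] addr=0xc6 blk=24 s=0: L1-HIT | VC []
  [3] addr=0xc6 blk=24 s=0: L1-HIT | VC []
  [4] addr=0xc1 blk=24 s=0: L1-HIT | VC []
  [5] addr=0x23 blk=4 s=0: MISS | VC [24]
  [6] addr=0x30 blk=6 s=2: MISS | VC [24]
  [7] addr=0xc0 blk=24 s=0: VC-HIT | VC [4]
  [8] addr=0x25 blk=4 s=0: VC-HIT | VC [24]
  [9] addr=0xc6 blk=24 s=0: VC-HIT | VC [4]
  [10] addr=0x20 blk=4 s=0: VC-HIT | VC [24]
  [11] addr=0x25 blk=4 s=0: L1-HIT | VC [24]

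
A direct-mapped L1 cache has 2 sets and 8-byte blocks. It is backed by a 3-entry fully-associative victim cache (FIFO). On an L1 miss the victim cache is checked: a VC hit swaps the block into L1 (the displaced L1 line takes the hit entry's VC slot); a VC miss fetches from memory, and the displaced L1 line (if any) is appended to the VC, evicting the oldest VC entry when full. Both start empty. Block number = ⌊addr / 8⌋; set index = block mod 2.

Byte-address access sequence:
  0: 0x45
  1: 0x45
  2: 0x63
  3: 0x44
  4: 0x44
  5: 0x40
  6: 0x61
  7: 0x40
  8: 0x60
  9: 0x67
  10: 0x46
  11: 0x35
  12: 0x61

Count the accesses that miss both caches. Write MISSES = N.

MISSES = 3

0: 0x45 (blk 8, set 0) → MISS  vc=[]
1: 0x45 (blk 8, set 0) → L1-HIT  vc=[]
2: 0x63 (blk 12, set 0) → MISS  vc=[8]
3: 0x44 (blk 8, set 0) → VC-HIT  vc=[12]
4: 0x44 (blk 8, set 0) → L1-HIT  vc=[12]
5: 0x40 (blk 8, set 0) → L1-HIT  vc=[12]
6: 0x61 (blk 12, set 0) → VC-HIT  vc=[8]
7: 0x40 (blk 8, set 0) → VC-HIT  vc=[12]
8: 0x60 (blk 12, set 0) → VC-HIT  vc=[8]
9: 0x67 (blk 12, set 0) → L1-HIT  vc=[8]
10: 0x46 (blk 8, set 0) → VC-HIT  vc=[12]
11: 0x35 (blk 6, set 0) → MISS  vc=[12, 8]
12: 0x61 (blk 12, set 0) → VC-HIT  vc=[6, 8]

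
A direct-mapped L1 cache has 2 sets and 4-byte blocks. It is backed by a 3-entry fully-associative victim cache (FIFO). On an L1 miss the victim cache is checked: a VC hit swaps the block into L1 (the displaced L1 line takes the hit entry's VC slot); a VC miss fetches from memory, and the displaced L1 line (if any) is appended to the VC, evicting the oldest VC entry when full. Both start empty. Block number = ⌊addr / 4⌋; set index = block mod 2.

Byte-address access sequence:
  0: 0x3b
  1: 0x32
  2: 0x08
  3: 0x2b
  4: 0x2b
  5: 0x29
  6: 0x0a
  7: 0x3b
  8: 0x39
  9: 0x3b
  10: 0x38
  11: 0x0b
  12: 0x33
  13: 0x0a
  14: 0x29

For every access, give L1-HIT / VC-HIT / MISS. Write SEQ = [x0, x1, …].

SEQ = [MISS, MISS, MISS, MISS, L1-HIT, L1-HIT, VC-HIT, VC-HIT, L1-HIT, L1-HIT, L1-HIT, VC-HIT, VC-HIT, VC-HIT, VC-HIT]

0: 0x3b (blk 14, set 0) → MISS  vc=[]
1: 0x32 (blk 12, set 0) → MISS  vc=[14]
2: 0x8 (blk 2, set 0) → MISS  vc=[14, 12]
3: 0x2b (blk 10, set 0) → MISS  vc=[14, 12, 2]
4: 0x2b (blk 10, set 0) → L1-HIT  vc=[14, 12, 2]
5: 0x29 (blk 10, set 0) → L1-HIT  vc=[14, 12, 2]
6: 0xa (blk 2, set 0) → VC-HIT  vc=[14, 12, 10]
7: 0x3b (blk 14, set 0) → VC-HIT  vc=[2, 12, 10]
8: 0x39 (blk 14, set 0) → L1-HIT  vc=[2, 12, 10]
9: 0x3b (blk 14, set 0) → L1-HIT  vc=[2, 12, 10]
10: 0x38 (blk 14, set 0) → L1-HIT  vc=[2, 12, 10]
11: 0xb (blk 2, set 0) → VC-HIT  vc=[14, 12, 10]
12: 0x33 (blk 12, set 0) → VC-HIT  vc=[14, 2, 10]
13: 0xa (blk 2, set 0) → VC-HIT  vc=[14, 12, 10]
14: 0x29 (blk 10, set 0) → VC-HIT  vc=[14, 12, 2]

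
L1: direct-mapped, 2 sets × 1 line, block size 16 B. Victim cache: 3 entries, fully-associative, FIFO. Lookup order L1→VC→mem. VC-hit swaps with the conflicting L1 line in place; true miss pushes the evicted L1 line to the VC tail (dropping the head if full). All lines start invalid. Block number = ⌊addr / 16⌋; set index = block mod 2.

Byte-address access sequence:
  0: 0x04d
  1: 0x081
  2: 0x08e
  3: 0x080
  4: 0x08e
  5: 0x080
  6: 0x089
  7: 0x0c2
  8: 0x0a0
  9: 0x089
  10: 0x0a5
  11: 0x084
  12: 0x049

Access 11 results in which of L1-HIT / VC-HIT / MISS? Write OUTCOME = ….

OUTCOME = VC-HIT

#0 0x4d→b4/s0 MISS; vc=[]
#1 0x81→b8/s0 MISS; vc=[4]
#2 0x8e→b8/s0 L1-HIT; vc=[4]
#3 0x80→b8/s0 L1-HIT; vc=[4]
#4 0x8e→b8/s0 L1-HIT; vc=[4]
#5 0x80→b8/s0 L1-HIT; vc=[4]
#6 0x89→b8/s0 L1-HIT; vc=[4]
#7 0xc2→b12/s0 MISS; vc=[4,8]
#8 0xa0→b10/s0 MISS; vc=[4,8,12]
#9 0x89→b8/s0 VC-HIT; vc=[4,10,12]
#10 0xa5→b10/s0 VC-HIT; vc=[4,8,12]
#11 0x84→b8/s0 VC-HIT; vc=[4,10,12]
#12 0x49→b4/s0 VC-HIT; vc=[8,10,12]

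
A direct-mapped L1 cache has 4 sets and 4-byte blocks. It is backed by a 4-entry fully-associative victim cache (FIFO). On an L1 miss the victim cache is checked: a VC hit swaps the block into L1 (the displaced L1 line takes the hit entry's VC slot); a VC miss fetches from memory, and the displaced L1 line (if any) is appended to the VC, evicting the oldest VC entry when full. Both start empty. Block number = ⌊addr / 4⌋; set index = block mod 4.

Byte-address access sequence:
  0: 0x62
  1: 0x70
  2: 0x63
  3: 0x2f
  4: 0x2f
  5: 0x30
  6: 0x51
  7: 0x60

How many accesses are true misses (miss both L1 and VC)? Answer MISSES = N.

MISSES = 5

  [0] addr=0x62 blk=24 s=0: MISS | VC []
  [1] addr=0x70 blk=28 s=0: MISS | VC [24]
  [2] addr=0x63 blk=24 s=0: VC-HIT | VC [28]
  [3] addr=0x2f blk=11 s=3: MISS | VC [28]
  [4] addr=0x2f blk=11 s=3: L1-HIT | VC [28]
  [5] addr=0x30 blk=12 s=0: MISS | VC [28, 24]
  [6] addr=0x51 blk=20 s=0: MISS | VC [28, 24, 12]
  [7] addr=0x60 blk=24 s=0: VC-HIT | VC [28, 20, 12]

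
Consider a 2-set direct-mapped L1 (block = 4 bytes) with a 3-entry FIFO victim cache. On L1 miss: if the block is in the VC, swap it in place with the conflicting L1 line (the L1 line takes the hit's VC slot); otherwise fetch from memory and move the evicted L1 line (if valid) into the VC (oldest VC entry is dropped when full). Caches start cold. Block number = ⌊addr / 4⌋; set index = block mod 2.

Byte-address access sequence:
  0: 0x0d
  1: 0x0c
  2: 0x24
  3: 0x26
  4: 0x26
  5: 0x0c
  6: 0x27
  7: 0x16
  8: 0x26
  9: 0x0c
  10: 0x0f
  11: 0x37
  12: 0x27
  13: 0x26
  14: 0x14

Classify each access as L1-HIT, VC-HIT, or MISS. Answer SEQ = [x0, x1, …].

SEQ = [MISS, L1-HIT, MISS, L1-HIT, L1-HIT, VC-HIT, VC-HIT, MISS, VC-HIT, VC-HIT, L1-HIT, MISS, VC-HIT, L1-HIT, VC-HIT]

  [0] addr=0xd blk=3 s=1: MISS | VC []
  [1] addr=0xc blk=3 s=1: L1-HIT | VC []
  [2] addr=0x24 blk=9 s=1: MISS | VC [3]
  [3] addr=0x26 blk=9 s=1: L1-HIT | VC [3]
  [4] addr=0x26 blk=9 s=1: L1-HIT | VC [3]
  [5] addr=0xc blk=3 s=1: VC-HIT | VC [9]
  [6] addr=0x27 blk=9 s=1: VC-HIT | VC [3]
  [7] addr=0x16 blk=5 s=1: MISS | VC [3, 9]
  [8] addr=0x26 blk=9 s=1: VC-HIT | VC [3, 5]
  [9] addr=0xc blk=3 s=1: VC-HIT | VC [9, 5]
  [10] addr=0xf blk=3 s=1: L1-HIT | VC [9, 5]
  [11] addr=0x37 blk=13 s=1: MISS | VC [9, 5, 3]
  [12] addr=0x27 blk=9 s=1: VC-HIT | VC [13, 5, 3]
  [13] addr=0x26 blk=9 s=1: L1-HIT | VC [13, 5, 3]
  [14] addr=0x14 blk=5 s=1: VC-HIT | VC [13, 9, 3]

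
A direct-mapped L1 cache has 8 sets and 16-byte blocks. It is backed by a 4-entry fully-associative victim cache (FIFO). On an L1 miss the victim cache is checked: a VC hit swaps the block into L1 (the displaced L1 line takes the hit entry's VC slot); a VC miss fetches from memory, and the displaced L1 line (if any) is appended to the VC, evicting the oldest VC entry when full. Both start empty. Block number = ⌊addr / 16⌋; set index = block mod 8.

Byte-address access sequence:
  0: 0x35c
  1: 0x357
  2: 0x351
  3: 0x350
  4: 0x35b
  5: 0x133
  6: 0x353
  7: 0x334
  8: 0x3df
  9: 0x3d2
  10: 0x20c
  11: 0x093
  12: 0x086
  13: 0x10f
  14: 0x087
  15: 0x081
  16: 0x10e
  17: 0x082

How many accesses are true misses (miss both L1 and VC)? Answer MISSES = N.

MISSES = 8

0: 0x35c (blk 53, set 5) → MISS  vc=[]
1: 0x357 (blk 53, set 5) → L1-HIT  vc=[]
2: 0x351 (blk 53, set 5) → L1-HIT  vc=[]
3: 0x350 (blk 53, set 5) → L1-HIT  vc=[]
4: 0x35b (blk 53, set 5) → L1-HIT  vc=[]
5: 0x133 (blk 19, set 3) → MISS  vc=[]
6: 0x353 (blk 53, set 5) → L1-HIT  vc=[]
7: 0x334 (blk 51, set 3) → MISS  vc=[19]
8: 0x3df (blk 61, set 5) → MISS  vc=[19, 53]
9: 0x3d2 (blk 61, set 5) → L1-HIT  vc=[19, 53]
10: 0x20c (blk 32, set 0) → MISS  vc=[19, 53]
11: 0x93 (blk 9, set 1) → MISS  vc=[19, 53]
12: 0x86 (blk 8, set 0) → MISS  vc=[19, 53, 32]
13: 0x10f (blk 16, set 0) → MISS  vc=[19, 53, 32, 8]
14: 0x87 (blk 8, set 0) → VC-HIT  vc=[19, 53, 32, 16]
15: 0x81 (blk 8, set 0) → L1-HIT  vc=[19, 53, 32, 16]
16: 0x10e (blk 16, set 0) → VC-HIT  vc=[19, 53, 32, 8]
17: 0x82 (blk 8, set 0) → VC-HIT  vc=[19, 53, 32, 16]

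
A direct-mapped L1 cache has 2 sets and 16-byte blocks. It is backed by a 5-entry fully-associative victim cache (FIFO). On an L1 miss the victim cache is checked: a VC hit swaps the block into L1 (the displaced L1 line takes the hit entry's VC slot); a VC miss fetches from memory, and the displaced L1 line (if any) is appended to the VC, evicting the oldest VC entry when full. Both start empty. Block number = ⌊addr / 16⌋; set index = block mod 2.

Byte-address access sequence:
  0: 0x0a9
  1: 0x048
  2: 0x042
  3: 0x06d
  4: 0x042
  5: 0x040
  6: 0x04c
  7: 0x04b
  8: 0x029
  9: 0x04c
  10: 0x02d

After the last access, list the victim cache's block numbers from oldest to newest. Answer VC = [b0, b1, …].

  [0] addr=0xa9 blk=10 s=0: MISS | VC []
  [1] addr=0x48 blk=4 s=0: MISS | VC [10]
  [2] addr=0x42 blk=4 s=0: L1-HIT | VC [10]
  [3] addr=0x6d blk=6 s=0: MISS | VC [10, 4]
  [4] addr=0x42 blk=4 s=0: VC-HIT | VC [10, 6]
  [5] addr=0x40 blk=4 s=0: L1-HIT | VC [10, 6]
  [6] addr=0x4c blk=4 s=0: L1-HIT | VC [10, 6]
  [7] addr=0x4b blk=4 s=0: L1-HIT | VC [10, 6]
  [8] addr=0x29 blk=2 s=0: MISS | VC [10, 6, 4]
  [9] addr=0x4c blk=4 s=0: VC-HIT | VC [10, 6, 2]
  [10] addr=0x2d blk=2 s=0: VC-HIT | VC [10, 6, 4]

VC = [10, 6, 4]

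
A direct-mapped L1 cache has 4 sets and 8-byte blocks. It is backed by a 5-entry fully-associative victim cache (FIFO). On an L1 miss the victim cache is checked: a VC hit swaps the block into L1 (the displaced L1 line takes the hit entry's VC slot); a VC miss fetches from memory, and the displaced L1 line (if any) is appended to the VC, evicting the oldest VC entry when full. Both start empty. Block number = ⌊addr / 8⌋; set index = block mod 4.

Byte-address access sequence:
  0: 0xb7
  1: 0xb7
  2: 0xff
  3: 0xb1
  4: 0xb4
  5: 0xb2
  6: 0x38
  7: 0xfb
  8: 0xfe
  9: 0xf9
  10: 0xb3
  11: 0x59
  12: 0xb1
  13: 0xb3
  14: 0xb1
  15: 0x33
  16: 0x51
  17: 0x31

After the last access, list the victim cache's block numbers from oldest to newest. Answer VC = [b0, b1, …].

VC = [7, 31, 22, 10]

#0 0xb7→b22/s2 MISS; vc=[]
#1 0xb7→b22/s2 L1-HIT; vc=[]
#2 0xff→b31/s3 MISS; vc=[]
#3 0xb1→b22/s2 L1-HIT; vc=[]
#4 0xb4→b22/s2 L1-HIT; vc=[]
#5 0xb2→b22/s2 L1-HIT; vc=[]
#6 0x38→b7/s3 MISS; vc=[31]
#7 0xfb→b31/s3 VC-HIT; vc=[7]
#8 0xfe→b31/s3 L1-HIT; vc=[7]
#9 0xf9→b31/s3 L1-HIT; vc=[7]
#10 0xb3→b22/s2 L1-HIT; vc=[7]
#11 0x59→b11/s3 MISS; vc=[7,31]
#12 0xb1→b22/s2 L1-HIT; vc=[7,31]
#13 0xb3→b22/s2 L1-HIT; vc=[7,31]
#14 0xb1→b22/s2 L1-HIT; vc=[7,31]
#15 0x33→b6/s2 MISS; vc=[7,31,22]
#16 0x51→b10/s2 MISS; vc=[7,31,22,6]
#17 0x31→b6/s2 VC-HIT; vc=[7,31,22,10]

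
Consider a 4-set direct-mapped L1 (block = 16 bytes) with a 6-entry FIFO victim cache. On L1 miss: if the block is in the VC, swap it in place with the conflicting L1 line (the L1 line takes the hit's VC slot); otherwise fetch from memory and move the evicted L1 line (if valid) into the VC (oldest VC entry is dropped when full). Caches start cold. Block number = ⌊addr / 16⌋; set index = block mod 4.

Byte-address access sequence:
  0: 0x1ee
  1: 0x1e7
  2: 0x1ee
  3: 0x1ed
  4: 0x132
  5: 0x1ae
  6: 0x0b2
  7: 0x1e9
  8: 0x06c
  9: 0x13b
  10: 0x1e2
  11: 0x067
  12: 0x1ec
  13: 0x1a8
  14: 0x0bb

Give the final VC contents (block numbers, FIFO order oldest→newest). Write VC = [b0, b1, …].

0: 0x1ee (blk 30, set 2) → MISS  vc=[]
1: 0x1e7 (blk 30, set 2) → L1-HIT  vc=[]
2: 0x1ee (blk 30, set 2) → L1-HIT  vc=[]
3: 0x1ed (blk 30, set 2) → L1-HIT  vc=[]
4: 0x132 (blk 19, set 3) → MISS  vc=[]
5: 0x1ae (blk 26, set 2) → MISS  vc=[30]
6: 0xb2 (blk 11, set 3) → MISS  vc=[30, 19]
7: 0x1e9 (blk 30, set 2) → VC-HIT  vc=[26, 19]
8: 0x6c (blk 6, set 2) → MISS  vc=[26, 19, 30]
9: 0x13b (blk 19, set 3) → VC-HIT  vc=[26, 11, 30]
10: 0x1e2 (blk 30, set 2) → VC-HIT  vc=[26, 11, 6]
11: 0x67 (blk 6, set 2) → VC-HIT  vc=[26, 11, 30]
12: 0x1ec (blk 30, set 2) → VC-HIT  vc=[26, 11, 6]
13: 0x1a8 (blk 26, set 2) → VC-HIT  vc=[30, 11, 6]
14: 0xbb (blk 11, set 3) → VC-HIT  vc=[30, 19, 6]

VC = [30, 19, 6]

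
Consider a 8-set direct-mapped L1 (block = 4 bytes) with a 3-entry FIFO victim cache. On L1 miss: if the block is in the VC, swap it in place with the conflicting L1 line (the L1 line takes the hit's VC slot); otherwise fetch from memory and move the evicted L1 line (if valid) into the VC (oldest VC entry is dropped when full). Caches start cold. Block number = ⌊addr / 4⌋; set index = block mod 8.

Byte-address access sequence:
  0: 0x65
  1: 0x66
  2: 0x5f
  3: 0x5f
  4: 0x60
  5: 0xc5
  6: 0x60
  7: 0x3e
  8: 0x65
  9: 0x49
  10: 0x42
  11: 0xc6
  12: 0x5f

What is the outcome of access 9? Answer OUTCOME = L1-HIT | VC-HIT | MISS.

0: 0x65 (blk 25, set 1) → MISS  vc=[]
1: 0x66 (blk 25, set 1) → L1-HIT  vc=[]
2: 0x5f (blk 23, set 7) → MISS  vc=[]
3: 0x5f (blk 23, set 7) → L1-HIT  vc=[]
4: 0x60 (blk 24, set 0) → MISS  vc=[]
5: 0xc5 (blk 49, set 1) → MISS  vc=[25]
6: 0x60 (blk 24, set 0) → L1-HIT  vc=[25]
7: 0x3e (blk 15, set 7) → MISS  vc=[25, 23]
8: 0x65 (blk 25, set 1) → VC-HIT  vc=[49, 23]
9: 0x49 (blk 18, set 2) → MISS  vc=[49, 23]
10: 0x42 (blk 16, set 0) → MISS  vc=[49, 23, 24]
11: 0xc6 (blk 49, set 1) → VC-HIT  vc=[25, 23, 24]
12: 0x5f (blk 23, set 7) → VC-HIT  vc=[25, 15, 24]

OUTCOME = MISS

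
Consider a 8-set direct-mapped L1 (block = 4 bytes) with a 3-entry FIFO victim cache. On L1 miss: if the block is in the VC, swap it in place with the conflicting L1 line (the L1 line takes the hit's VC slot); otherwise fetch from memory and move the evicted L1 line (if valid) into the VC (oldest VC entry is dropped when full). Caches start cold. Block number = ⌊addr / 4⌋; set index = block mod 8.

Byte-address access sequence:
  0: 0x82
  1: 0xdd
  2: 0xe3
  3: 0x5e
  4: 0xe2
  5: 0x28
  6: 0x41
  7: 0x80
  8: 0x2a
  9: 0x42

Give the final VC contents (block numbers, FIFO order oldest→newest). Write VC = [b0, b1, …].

VC = [32, 55, 56]

#0 0x82→b32/s0 MISS; vc=[]
#1 0xdd→b55/s7 MISS; vc=[]
#2 0xe3→b56/s0 MISS; vc=[32]
#3 0x5e→b23/s7 MISS; vc=[32,55]
#4 0xe2→b56/s0 L1-HIT; vc=[32,55]
#5 0x28→b10/s2 MISS; vc=[32,55]
#6 0x41→b16/s0 MISS; vc=[32,55,56]
#7 0x80→b32/s0 VC-HIT; vc=[16,55,56]
#8 0x2a→b10/s2 L1-HIT; vc=[16,55,56]
#9 0x42→b16/s0 VC-HIT; vc=[32,55,56]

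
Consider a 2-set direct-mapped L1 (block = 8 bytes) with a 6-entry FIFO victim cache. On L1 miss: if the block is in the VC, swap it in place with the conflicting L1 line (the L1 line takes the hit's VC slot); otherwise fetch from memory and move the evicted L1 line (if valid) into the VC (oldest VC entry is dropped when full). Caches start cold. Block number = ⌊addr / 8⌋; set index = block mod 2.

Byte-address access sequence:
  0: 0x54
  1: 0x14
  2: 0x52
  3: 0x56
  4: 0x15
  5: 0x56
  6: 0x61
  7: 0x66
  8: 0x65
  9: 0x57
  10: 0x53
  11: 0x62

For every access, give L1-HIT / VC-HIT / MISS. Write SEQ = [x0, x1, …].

SEQ = [MISS, MISS, VC-HIT, L1-HIT, VC-HIT, VC-HIT, MISS, L1-HIT, L1-HIT, VC-HIT, L1-HIT, VC-HIT]

  [0] addr=0x54 blk=10 s=0: MISS | VC []
  [1] addr=0x14 blk=2 s=0: MISS | VC [10]
  [2] addr=0x52 blk=10 s=0: VC-HIT | VC [2]
  [3] addr=0x56 blk=10 s=0: L1-HIT | VC [2]
  [4] addr=0x15 blk=2 s=0: VC-HIT | VC [10]
  [5] addr=0x56 blk=10 s=0: VC-HIT | VC [2]
  [6] addr=0x61 blk=12 s=0: MISS | VC [2, 10]
  [7] addr=0x66 blk=12 s=0: L1-HIT | VC [2, 10]
  [8] addr=0x65 blk=12 s=0: L1-HIT | VC [2, 10]
  [9] addr=0x57 blk=10 s=0: VC-HIT | VC [2, 12]
  [10] addr=0x53 blk=10 s=0: L1-HIT | VC [2, 12]
  [11] addr=0x62 blk=12 s=0: VC-HIT | VC [2, 10]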